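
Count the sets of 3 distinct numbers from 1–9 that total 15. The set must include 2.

3 distinct digits from 1–9 sum between 6 and 24.
Keeping only sets containing 2.
Enumerating: {2,4,9}, {2,5,8}, {2,6,7}.

3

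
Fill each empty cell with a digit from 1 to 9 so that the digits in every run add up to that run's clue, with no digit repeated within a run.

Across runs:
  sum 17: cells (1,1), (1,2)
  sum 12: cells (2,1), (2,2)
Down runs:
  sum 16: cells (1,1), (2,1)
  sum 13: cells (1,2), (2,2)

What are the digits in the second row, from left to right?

7 5

17 in 2 cells must be {8,9}; 16 in 2 cells must be {7,9}.
The 17 across and the 16 down share only 9, so (1,1) = 9.
(1,2) = 17 − 9 = 8 completes the 17 across.
(2,1) = 16 − 9 = 7 completes the 16 down.
(2,2) = 12 − 7 = 5 completes the 12 across.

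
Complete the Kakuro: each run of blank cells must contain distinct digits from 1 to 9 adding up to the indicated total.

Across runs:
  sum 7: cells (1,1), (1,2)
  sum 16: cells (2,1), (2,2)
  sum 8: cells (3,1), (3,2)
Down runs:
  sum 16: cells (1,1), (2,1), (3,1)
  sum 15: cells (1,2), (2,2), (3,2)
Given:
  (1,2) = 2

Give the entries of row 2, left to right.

16 in 2 cells must be {7,9}.
(1,1) = 7 − 2 = 5 completes the 7 across.
Nothing is forced directly, so branch on (2,1), whose candidates are 7 or 9. If (2,1) = 7: that forces (2,2) = 9, after which (3,1) would have to be in {1,2,3,5,6,7} for the 8 across but in {4} for the 16 down — contradiction. So (2,1) = 9.
(2,2) = 16 − 9 = 7 completes the 16 across.
(3,1) = 16 − 14 = 2 completes the 16 down.
(3,2) = 8 − 2 = 6 completes the 8 across.

9, 7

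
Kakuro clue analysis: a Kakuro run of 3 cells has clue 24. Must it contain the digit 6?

The only way to make 24 from 3 distinct digits is {7,8,9}, which does not contain 6.

No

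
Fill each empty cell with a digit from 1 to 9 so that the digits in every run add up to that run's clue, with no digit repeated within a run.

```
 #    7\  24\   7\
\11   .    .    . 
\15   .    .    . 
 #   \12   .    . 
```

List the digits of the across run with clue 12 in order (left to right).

24 in 3 cells must be {7,8,9}; 7 in 3 cells must be {1,2,4}.
Only 4 fits R3C3 under both its across sum 12 and down sum 7.
R3C2 = 12 − 4 = 8 completes the 12 across.

8, 4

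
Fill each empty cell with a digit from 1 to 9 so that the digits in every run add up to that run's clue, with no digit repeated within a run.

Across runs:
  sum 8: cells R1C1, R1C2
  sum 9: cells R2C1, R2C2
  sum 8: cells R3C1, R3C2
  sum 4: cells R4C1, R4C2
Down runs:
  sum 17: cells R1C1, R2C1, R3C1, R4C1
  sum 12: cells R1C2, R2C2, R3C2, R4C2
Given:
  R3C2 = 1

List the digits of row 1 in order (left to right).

4 in 2 cells must be {1,3}.
R3C1 = 8 − 1 = 7 completes the 8 across.
R4C2 = 3: the only remaining digit allowed by both the 4 across and the 12 down.
R4C1 = 4 − 3 = 1 completes the 4 across.
No cell is forced outright now. R1C2 can only be 2 or 6 (the digits allowed by both its 8 across and its 12 down). If R1C2 = 6: then R1C1 would have to be in {2} for the 8 across but in {3,4,5,6} for the 17 down — contradiction. So R1C2 = 2.
R1C1 = 8 − 2 = 6 completes the 8 across.
R2C1 = 17 − 14 = 3 completes the 17 down.
R2C2 = 9 − 3 = 6 completes the 9 across.

6 2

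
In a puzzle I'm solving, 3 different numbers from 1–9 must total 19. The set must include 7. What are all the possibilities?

{3,7,9}; {4,7,8}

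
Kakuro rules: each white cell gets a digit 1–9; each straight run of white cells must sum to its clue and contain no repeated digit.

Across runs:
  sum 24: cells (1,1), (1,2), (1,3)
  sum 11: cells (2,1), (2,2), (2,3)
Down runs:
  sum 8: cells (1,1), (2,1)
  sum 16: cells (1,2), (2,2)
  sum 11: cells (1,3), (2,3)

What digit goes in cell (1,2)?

24 in 3 cells must be {7,8,9}; 16 in 2 cells must be {7,9}.
The 24 across and the 8 down share only 7, so (1,1) = 7.
Given what's placed, (1,2) must be 9 to fit the 24 across and 16 down.
(1,3) = 24 − 16 = 8 completes the 24 across.
(2,1) = 8 − 7 = 1 completes the 8 down.
(2,2) = 16 − 9 = 7 completes the 16 down.
(2,3) = 11 − 8 = 3 completes the 11 across.

9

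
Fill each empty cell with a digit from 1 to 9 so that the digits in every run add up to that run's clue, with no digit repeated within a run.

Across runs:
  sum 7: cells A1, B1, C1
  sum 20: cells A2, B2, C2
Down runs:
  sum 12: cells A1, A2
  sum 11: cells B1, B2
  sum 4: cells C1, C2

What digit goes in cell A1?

4

7 in 3 cells must be {1,2,4}; 4 in 2 cells must be {1,3}.
The 7 across and the 12 down share only 4, so A1 = 4.
Given what's placed, B1 must be 2 to fit the 7 across and 11 down.
C1 = 7 − 6 = 1 completes the 7 across.
A2 = 12 − 4 = 8 completes the 12 down.
B2 = 11 − 2 = 9 completes the 11 down.
C2 = 20 − 17 = 3 completes the 20 across.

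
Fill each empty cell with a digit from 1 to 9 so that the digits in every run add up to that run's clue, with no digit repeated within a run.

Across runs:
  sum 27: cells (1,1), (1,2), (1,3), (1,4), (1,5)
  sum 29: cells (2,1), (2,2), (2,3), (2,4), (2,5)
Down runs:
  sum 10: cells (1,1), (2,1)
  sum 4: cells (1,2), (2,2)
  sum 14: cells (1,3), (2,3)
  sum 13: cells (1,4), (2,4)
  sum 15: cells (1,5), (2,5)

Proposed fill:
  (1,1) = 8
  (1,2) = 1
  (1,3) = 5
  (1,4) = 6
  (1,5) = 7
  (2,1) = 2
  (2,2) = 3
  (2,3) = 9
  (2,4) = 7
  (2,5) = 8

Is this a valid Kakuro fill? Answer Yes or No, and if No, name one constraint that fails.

Across: 8+1+5+6+7=27; 2+3+9+7+8=29. Down: 8+2=10; 1+3=4; 5+9=14; 6+7=13; 7+8=15. No digit repeats within any run.

Yes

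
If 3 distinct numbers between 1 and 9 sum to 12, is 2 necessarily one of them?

No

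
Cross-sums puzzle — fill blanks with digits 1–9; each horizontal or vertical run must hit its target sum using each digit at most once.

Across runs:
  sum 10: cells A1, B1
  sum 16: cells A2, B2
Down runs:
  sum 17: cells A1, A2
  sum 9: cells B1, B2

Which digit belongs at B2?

7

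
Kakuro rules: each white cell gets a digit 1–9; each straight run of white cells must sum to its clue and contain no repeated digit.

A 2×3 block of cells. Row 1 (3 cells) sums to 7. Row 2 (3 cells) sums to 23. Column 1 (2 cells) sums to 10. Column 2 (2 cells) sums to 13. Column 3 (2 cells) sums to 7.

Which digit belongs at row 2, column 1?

7 in 3 cells must be {1,2,4}; 23 in 3 cells must be {6,8,9}.
The 7 across and the 13 down share only 4, so (1,2) = 4.
(2,2) = 13 − 4 = 9 completes the 13 down.
Given what's placed, (2,3) must be 6 to fit the 23 across and 7 down.
(1,3) = 7 − 6 = 1 completes the 7 down.
(2,1) = 23 − 15 = 8 completes the 23 across.
(1,1) = 7 − 5 = 2 completes the 7 across.

8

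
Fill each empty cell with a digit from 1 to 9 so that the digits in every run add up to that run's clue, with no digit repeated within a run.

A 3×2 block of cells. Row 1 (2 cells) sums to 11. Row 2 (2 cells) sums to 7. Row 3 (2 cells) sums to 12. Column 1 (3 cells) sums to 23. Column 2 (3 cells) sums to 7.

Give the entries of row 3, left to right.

23 in 3 cells must be {6,8,9}; 7 in 3 cells must be {1,2,4}.
The 7 across and the 23 down share only 6, so (2,1) = 6.
(2,2) = 7 − 6 = 1 completes the 7 across.
Given what's placed, (3,2) must be 4 to fit the 12 across and 7 down.
(1,2) = 7 − 5 = 2 completes the 7 down.
(3,1) = 12 − 4 = 8 completes the 12 across.
(1,1) = 11 − 2 = 9 completes the 11 across.

8 4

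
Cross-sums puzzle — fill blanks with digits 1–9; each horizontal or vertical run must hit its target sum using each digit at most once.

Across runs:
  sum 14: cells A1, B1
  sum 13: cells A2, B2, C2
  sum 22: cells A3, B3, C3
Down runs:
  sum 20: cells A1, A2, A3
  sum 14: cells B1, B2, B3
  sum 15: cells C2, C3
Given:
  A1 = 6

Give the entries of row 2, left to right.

B1 = 14 − 6 = 8 completes the 14 across.
B3 = 5: the only remaining digit allowed by both the 22 across and the 14 down.
B2 = 14 − 13 = 1 completes the 14 down.
Given what's placed, A3 must be 9 to fit the 22 across and 20 down.
C3 = 22 − 14 = 8 completes the 22 across.
A2 = 20 − 15 = 5 completes the 20 down.
C2 = 13 − 6 = 7 completes the 13 across.

5 1 7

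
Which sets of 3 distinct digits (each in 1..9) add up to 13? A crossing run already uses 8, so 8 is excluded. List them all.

3 distinct digits from 1–9 sum between 6 and 24.
Dropping sets that contain 8.

{1,3,9}; {1,5,7}; {2,4,7}; {2,5,6}; {3,4,6}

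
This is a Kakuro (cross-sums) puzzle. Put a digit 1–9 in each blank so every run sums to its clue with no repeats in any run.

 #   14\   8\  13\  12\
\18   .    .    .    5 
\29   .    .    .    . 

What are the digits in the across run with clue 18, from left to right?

29 in 4 cells must be {5,7,8,9}.
R2C4 = 12 − 5 = 7 completes the 12 down.
Given what's placed, R2C2 must be 5 to fit the 29 across and 8 down.
R1C2 = 8 − 5 = 3 completes the 8 down.
Nothing is forced directly, so branch on R2C1, whose candidates are 8 or 9. If R2C1 = 9: then R1C1 would have to be in {1,2,4,6,8,9} for the 18 across but in {5} for the 14 down — contradiction. So R2C1 = 8.
R1C1 = 14 − 8 = 6 completes the 14 down.
R1C3 = 18 − 14 = 4 completes the 18 across.
R2C3 = 29 − 20 = 9 completes the 29 across.

6 3 4 5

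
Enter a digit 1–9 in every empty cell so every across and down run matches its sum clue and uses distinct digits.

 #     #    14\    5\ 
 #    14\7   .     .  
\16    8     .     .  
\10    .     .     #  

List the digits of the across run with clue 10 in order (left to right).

R3C1 = 14 − 8 = 6 completes the 14 down.
R3C2 = 10 − 6 = 4 completes the 10 across.
Nothing is forced directly, so branch on R1C2, whose candidates are 1 or 2 or 3. If R1C2 = 1: then R1C3 would have to be in {6} for the 7 across but in {1,2,3,4} for the 5 down — contradiction. If R1C2 = 2: then R1C3 would have to be in {5} for the 7 across but in {1,2,3,4} for the 5 down — contradiction. So R1C2 = 3.
R1C3 = 7 − 3 = 4 completes the 7 across.
R2C2 = 14 − 7 = 7 completes the 14 down.
R2C3 = 16 − 15 = 1 completes the 16 across.

6 4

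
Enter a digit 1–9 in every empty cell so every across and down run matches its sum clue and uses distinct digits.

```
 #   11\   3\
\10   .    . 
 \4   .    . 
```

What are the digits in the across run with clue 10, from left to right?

4 in 2 cells must be {1,3}; 3 in 2 cells must be {1,2}.
The 4 across and the 11 down share only 3, so R2C1 = 3.
R2C2 = 4 − 3 = 1 completes the 4 across.
R1C1 = 11 − 3 = 8 completes the 11 down.
R1C2 = 10 − 8 = 2 completes the 10 across.

8 2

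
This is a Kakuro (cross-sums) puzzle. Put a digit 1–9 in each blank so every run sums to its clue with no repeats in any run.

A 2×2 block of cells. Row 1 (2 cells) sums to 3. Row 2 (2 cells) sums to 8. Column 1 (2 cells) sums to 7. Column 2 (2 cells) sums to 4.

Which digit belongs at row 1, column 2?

1

3 in 2 cells must be {1,2}; 4 in 2 cells must be {1,3}.
The 3 across and the 4 down share only 1, so (1,2) = 1.
(2,2) = 4 − 1 = 3 completes the 4 down.
(1,1) = 3 − 1 = 2 completes the 3 across.
(2,1) = 8 − 3 = 5 completes the 8 across.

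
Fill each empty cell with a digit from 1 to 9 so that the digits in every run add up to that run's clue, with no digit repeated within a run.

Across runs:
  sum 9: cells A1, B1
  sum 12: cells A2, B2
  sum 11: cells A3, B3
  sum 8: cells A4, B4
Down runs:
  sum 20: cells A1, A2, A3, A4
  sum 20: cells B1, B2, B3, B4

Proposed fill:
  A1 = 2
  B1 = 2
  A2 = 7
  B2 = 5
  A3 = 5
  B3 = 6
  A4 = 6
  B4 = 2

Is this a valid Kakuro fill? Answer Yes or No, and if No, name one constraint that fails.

No — the across run A1–B1 sums to 4, not 9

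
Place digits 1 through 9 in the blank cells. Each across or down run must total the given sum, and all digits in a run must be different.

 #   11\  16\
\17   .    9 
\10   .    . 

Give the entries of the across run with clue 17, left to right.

8, 9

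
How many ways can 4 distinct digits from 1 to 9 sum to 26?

4 distinct digits from 1–9 sum between 10 and 30.
Enumerating: {2,7,8,9}, {3,6,8,9}, {4,5,8,9}, {4,6,7,9}, {5,6,7,8}.

5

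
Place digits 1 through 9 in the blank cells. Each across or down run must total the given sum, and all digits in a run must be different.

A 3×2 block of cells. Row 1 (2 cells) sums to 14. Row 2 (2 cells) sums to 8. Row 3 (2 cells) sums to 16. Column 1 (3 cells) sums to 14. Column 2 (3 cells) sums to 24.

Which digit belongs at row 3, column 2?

9

16 in 2 cells must be {7,9}; 24 in 3 cells must be {7,8,9}.
The 8 across and the 24 down share only 7, so (2,2) = 7.
Given what's placed, (3,2) must be 9 to fit the 16 across and 24 down.
(1,2) = 24 − 16 = 8 completes the 24 down.
(2,1) = 8 − 7 = 1 completes the 8 across.
(3,1) = 16 − 9 = 7 completes the 16 across.
(1,1) = 14 − 8 = 6 completes the 14 across.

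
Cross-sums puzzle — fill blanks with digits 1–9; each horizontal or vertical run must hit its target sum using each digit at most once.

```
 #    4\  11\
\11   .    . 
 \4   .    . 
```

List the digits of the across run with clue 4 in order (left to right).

1, 3

4 in 2 cells must be {1,3}.
The 11 across and the 4 down share only 3, so R1C1 = 3.
R1C2 = 11 − 3 = 8 completes the 11 across.
R2C1 = 4 − 3 = 1 completes the 4 down.
R2C2 = 4 − 1 = 3 completes the 4 across.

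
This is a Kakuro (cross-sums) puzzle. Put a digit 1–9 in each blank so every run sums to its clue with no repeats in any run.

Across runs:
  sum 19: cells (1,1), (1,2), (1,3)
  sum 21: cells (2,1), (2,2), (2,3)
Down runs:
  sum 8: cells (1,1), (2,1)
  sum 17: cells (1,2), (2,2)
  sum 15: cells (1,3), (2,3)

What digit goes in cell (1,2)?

9

17 in 2 cells must be {8,9}.
Nothing is forced directly, so branch on (2,1), whose candidates are 5 or 6 or 7. If (2,1) = 5: that forces (1,1) = 3, (1,2) = 9, (1,3) = 7, after which (2,2) would have to be in {7,9} for the 21 across but in {8} for the 17 down — contradiction. If (2,1) = 7: then (1,1) would have to be in {2,3,4,5,6,7,8,9} for the 19 across but in {1} for the 8 down — contradiction. So (2,1) = 6.
(1,1) = 8 − 6 = 2 completes the 8 down.
Given what's placed, (2,2) must be 8 to fit the 21 across and 17 down.
(2,3) = 21 − 14 = 7 completes the 21 across.
(1,2) = 17 − 8 = 9 completes the 17 down.
(1,3) = 19 − 11 = 8 completes the 19 across.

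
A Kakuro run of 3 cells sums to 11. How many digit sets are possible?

5

3 distinct digits from 1–9 sum between 6 and 24.
Enumerating: {1,2,8}, {1,3,7}, {1,4,6}, {2,3,6}, {2,4,5}.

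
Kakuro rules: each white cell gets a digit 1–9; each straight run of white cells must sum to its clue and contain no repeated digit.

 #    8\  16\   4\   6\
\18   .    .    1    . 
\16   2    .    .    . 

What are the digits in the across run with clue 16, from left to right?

16 in 2 cells must be {7,9}; 4 in 2 cells must be {1,3}.
R1C1 = 8 − 2 = 6 completes the 8 down.
R2C3 = 4 − 1 = 3 completes the 4 down.
R2C2 = 7: the only remaining digit allowed by both the 16 across and the 16 down.
R2C4 = 16 − 12 = 4 completes the 16 across.
R1C2 = 16 − 7 = 9 completes the 16 down.
R1C4 = 18 − 16 = 2 completes the 18 across.

2 7 3 4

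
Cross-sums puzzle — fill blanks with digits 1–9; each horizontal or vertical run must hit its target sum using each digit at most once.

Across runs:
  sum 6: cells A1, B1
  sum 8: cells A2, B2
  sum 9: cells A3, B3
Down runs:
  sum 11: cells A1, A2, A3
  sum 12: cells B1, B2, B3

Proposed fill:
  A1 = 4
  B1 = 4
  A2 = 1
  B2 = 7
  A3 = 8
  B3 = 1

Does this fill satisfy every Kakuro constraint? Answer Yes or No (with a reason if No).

No — the down run A1–A3 sums to 13, not 11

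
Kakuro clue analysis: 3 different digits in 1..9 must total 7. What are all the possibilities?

{1,2,4}

3 distinct digits from 1–9 sum between 6 and 24.
Only one set works: {1,2,4}.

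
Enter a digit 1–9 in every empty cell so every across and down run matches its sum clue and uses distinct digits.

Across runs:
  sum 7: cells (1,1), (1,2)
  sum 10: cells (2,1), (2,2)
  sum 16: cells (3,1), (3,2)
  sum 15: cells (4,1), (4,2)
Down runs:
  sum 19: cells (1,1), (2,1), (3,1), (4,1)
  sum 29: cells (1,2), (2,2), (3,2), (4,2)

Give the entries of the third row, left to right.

16 in 2 cells must be {7,9}; 29 in 4 cells must be {5,7,8,9}.
Only 5 fits (1,2) under both its across sum 7 and down sum 29.
(1,1) = 7 − 5 = 2 completes the 7 across.
Nothing is forced directly, so branch on (2,2), whose candidates are 7 or 8 or 9. If (2,2) = 7: that forces (2,1) = 3, (3,1) = 9, after which (3,2) would have to be in {7} for the 16 across but in {8,9} for the 29 down — contradiction. If (2,2) = 8: then (2,1) would have to be in {2} for the 10 across but in {1,3,4,5,6,7,8,9} for the 19 down — contradiction. So (2,2) = 9.
(2,1) = 10 − 9 = 1 completes the 10 across.
(3,2) = 7: the only remaining digit allowed by both the 16 across and the 29 down.
(4,2) = 29 − 21 = 8 completes the 29 down.
(3,1) = 16 − 7 = 9 completes the 16 across.

9 7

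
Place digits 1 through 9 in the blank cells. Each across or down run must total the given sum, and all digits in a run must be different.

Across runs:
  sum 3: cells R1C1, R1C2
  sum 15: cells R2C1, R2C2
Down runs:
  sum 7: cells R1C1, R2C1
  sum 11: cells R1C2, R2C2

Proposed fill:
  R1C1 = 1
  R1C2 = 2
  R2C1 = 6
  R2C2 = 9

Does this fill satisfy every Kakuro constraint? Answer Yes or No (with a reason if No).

Yes

Across: 1+2=3; 6+9=15. Down: 1+6=7; 2+9=11. No digit repeats within any run.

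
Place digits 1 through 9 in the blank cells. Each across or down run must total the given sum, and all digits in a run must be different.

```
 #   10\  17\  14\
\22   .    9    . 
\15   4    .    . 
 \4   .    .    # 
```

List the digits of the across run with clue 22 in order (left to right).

4 in 2 cells must be {1,3}.
R1C1 = 5: the only remaining digit allowed by both the 22 across and the 10 down.
R1C3 = 22 − 14 = 8 completes the 22 across.
R2C3 = 14 − 8 = 6 completes the 14 down.
R3C1 = 10 − 9 = 1 completes the 10 down.
R3C2 = 4 − 1 = 3 completes the 4 across.
R2C2 = 15 − 10 = 5 completes the 15 across.

5 9 8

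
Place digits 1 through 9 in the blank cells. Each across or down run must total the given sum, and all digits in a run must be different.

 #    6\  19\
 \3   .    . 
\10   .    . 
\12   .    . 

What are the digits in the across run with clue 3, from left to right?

3 in 2 cells must be {1,2}; 6 in 3 cells must be {1,2,3}.
The 3 across and the 19 down share only 2, so R1C2 = 2.
The 12 across and the 6 down share only 3, so R3C1 = 3.
R3C2 = 12 − 3 = 9 completes the 12 across.
R1C1 = 3 − 2 = 1 completes the 3 across.
R2C1 = 6 − 4 = 2 completes the 6 down.
R2C2 = 10 − 2 = 8 completes the 10 across.

1, 2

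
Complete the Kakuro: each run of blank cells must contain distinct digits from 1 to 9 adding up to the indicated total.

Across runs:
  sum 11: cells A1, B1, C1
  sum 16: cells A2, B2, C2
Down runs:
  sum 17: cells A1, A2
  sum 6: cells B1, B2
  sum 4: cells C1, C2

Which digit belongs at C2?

3

17 in 2 cells must be {8,9}; 4 in 2 cells must be {1,3}.
The 11 across and the 17 down share only 8, so A1 = 8.
Given what's placed, C1 must be 1 to fit the 11 across and 4 down.
A2 = 17 − 8 = 9 completes the 17 down.
C2 = 4 − 1 = 3 completes the 4 down.
B1 = 11 − 9 = 2 completes the 11 across.
B2 = 16 − 12 = 4 completes the 16 across.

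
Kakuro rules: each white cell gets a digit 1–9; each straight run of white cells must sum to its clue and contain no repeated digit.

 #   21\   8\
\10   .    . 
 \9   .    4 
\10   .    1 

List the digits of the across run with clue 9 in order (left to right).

5, 4

R1C2 = 8 − 5 = 3 completes the 8 down.
R2C1 = 9 − 4 = 5 completes the 9 across.
R3C1 = 10 − 1 = 9 completes the 10 across.
R1C1 = 10 − 3 = 7 completes the 10 across.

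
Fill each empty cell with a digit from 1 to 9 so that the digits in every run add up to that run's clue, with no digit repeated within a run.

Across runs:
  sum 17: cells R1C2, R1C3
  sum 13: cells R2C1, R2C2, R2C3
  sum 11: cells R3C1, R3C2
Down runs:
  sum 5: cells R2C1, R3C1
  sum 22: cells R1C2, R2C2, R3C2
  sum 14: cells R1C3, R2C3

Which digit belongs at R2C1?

17 in 2 cells must be {8,9}.
Nothing is forced directly, so branch on R1C2, whose candidates are 8 or 9. If R1C2 = 8: that forces R1C3 = 9, R2C3 = 5, after which R2C2 would have to be in {1,2,6,7} for the 13 across but in {5,9} for the 22 down — contradiction. So R1C2 = 9.
R1C3 = 17 − 9 = 8 completes the 17 across.
R2C3 = 14 − 8 = 6 completes the 14 down.
R2C2 = 5: the only remaining digit allowed by both the 13 across and the 22 down.
R3C2 = 22 − 14 = 8 completes the 22 down.
R2C1 = 13 − 11 = 2 completes the 13 across.
R3C1 = 11 − 8 = 3 completes the 11 across.

2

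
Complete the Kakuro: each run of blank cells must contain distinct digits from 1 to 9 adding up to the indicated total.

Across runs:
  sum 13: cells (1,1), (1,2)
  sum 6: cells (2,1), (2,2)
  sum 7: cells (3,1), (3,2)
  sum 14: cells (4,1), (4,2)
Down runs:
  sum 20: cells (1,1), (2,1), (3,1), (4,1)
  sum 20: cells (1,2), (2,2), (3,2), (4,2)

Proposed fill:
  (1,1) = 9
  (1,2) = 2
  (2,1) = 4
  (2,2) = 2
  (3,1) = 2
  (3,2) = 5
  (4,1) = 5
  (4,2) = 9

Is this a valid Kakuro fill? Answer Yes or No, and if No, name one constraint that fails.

No — the across run (1,1)–(1,2) sums to 11, not 13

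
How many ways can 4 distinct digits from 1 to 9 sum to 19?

4 distinct digits from 1–9 sum between 10 and 30.

11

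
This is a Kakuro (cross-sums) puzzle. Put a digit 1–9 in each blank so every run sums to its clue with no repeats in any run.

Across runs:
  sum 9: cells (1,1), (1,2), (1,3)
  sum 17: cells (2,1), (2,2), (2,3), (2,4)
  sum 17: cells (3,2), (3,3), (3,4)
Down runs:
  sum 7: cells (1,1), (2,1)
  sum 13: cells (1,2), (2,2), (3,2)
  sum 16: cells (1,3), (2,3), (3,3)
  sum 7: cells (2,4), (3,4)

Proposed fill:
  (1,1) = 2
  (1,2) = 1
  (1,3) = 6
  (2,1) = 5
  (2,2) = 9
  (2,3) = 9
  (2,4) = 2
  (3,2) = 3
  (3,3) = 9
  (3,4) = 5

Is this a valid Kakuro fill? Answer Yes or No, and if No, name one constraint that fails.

No — the across run (2,1)–(2,4) sums to 25, not 17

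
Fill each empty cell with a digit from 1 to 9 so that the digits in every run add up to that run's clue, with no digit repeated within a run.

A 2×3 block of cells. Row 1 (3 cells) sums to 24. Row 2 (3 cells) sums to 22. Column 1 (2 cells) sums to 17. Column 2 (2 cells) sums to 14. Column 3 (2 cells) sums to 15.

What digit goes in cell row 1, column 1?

24 in 3 cells must be {7,8,9}; 17 in 2 cells must be {8,9}.
Nothing is forced directly, so branch on (1,1), whose candidates are 8 or 9. If (1,1) = 9: that forces (1,2) = 8, (1,3) = 7, (2,1) = 8, after which (2,2) would have to be in {5,9} for the 22 across but in {6} for the 14 down — contradiction. So (1,1) = 8.
Given what's placed, (1,2) must be 9 to fit the 24 across and 14 down.
(1,3) = 24 − 17 = 7 completes the 24 across.
(2,1) = 17 − 8 = 9 completes the 17 down.
(2,2) = 14 − 9 = 5 completes the 14 down.
(2,3) = 22 − 14 = 8 completes the 22 across.

8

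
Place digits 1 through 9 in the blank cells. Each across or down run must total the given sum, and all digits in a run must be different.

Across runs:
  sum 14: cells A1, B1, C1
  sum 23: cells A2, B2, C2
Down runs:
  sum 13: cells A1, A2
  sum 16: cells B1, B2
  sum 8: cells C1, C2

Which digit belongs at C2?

6

23 in 3 cells must be {6,8,9}; 16 in 2 cells must be {7,9}.
The 23 across and the 16 down share only 9, so B2 = 9.
Given what's placed, C2 must be 6 to fit the 23 across and 8 down.
B1 = 16 − 9 = 7 completes the 16 down.
C1 = 8 − 6 = 2 completes the 8 down.
A2 = 23 − 15 = 8 completes the 23 across.
A1 = 14 − 9 = 5 completes the 14 across.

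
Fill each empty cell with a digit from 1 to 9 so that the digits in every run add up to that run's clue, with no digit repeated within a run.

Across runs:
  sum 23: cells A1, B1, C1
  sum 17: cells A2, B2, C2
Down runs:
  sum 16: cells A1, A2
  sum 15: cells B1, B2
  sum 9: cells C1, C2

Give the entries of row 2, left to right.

7 9 1

23 in 3 cells must be {6,8,9}; 16 in 2 cells must be {7,9}.
The 23 across and the 16 down share only 9, so A1 = 9.
A2 = 16 − 9 = 7 completes the 16 down.
Nothing is forced directly, so branch on B1, whose candidates are 6 or 8. If B1 = 8: that forces C1 = 6, after which B2 would have to be in {1,2,4,6,8,9} for the 17 across but in {7} for the 15 down — contradiction. So B1 = 6.
C1 = 23 − 15 = 8 completes the 23 across.
B2 = 15 − 6 = 9 completes the 15 down.
C2 = 17 − 16 = 1 completes the 17 across.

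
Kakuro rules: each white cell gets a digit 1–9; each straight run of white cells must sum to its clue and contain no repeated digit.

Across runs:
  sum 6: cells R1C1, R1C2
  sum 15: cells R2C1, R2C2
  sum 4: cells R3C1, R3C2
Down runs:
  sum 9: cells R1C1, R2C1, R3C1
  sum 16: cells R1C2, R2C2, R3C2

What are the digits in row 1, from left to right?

4 in 2 cells must be {1,3}.
The 15 across and the 9 down share only 6, so R2C1 = 6.
R2C2 = 15 − 6 = 9 completes the 15 across.
Given what's placed, R3C1 must be 1 to fit the 4 across and 9 down.
R3C2 = 4 − 1 = 3 completes the 4 across.
R1C1 = 9 − 7 = 2 completes the 9 down.
R1C2 = 6 − 2 = 4 completes the 6 across.

2, 4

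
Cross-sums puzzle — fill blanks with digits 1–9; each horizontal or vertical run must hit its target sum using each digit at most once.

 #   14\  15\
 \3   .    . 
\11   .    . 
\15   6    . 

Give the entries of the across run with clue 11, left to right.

7 4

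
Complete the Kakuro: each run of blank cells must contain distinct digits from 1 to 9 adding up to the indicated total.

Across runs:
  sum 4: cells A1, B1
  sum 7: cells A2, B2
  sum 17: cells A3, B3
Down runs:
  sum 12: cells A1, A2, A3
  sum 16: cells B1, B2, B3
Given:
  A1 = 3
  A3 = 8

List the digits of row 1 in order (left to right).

3 1

4 in 2 cells must be {1,3}; 17 in 2 cells must be {8,9}.
B1 = 4 − 3 = 1 completes the 4 across.
A2 = 12 − 11 = 1 completes the 12 down.
B2 = 7 − 1 = 6 completes the 7 across.
B3 = 17 − 8 = 9 completes the 17 across.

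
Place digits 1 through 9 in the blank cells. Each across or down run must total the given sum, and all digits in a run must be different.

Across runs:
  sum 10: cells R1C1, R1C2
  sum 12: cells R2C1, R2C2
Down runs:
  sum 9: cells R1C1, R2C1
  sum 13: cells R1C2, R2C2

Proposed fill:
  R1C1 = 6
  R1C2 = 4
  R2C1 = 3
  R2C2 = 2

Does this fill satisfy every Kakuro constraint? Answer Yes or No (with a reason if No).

No — the down run R1C2–R2C2 sums to 6, not 13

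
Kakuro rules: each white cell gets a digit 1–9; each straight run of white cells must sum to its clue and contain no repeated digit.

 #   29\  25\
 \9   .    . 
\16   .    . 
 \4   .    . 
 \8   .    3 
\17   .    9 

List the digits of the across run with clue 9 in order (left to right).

16 in 2 cells must be {7,9}; 4 in 2 cells must be {1,3}; 17 in 2 cells must be {8,9}.
R2C2 = 7: the only remaining digit allowed by both the 16 across and the 25 down.
R3C2 = 1: the only remaining digit allowed by both the 4 across and the 25 down.
R4C1 = 8 − 3 = 5 completes the 8 across.
R5C1 = 17 − 9 = 8 completes the 17 across.
R1C2 = 25 − 20 = 5 completes the 25 down.
R2C1 = 16 − 7 = 9 completes the 16 across.
R3C1 = 4 − 1 = 3 completes the 4 across.
R1C1 = 9 − 5 = 4 completes the 9 across.

4 5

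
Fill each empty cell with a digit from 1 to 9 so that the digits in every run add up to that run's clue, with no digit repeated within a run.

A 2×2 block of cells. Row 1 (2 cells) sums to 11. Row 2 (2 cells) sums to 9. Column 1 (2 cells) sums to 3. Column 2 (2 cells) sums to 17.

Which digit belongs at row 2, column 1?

3 in 2 cells must be {1,2}; 17 in 2 cells must be {8,9}.
The 11 across and the 3 down share only 2, so (1,1) = 2.
(1,2) = 11 − 2 = 9 completes the 11 across.
(2,1) = 3 − 2 = 1 completes the 3 down.
(2,2) = 9 − 1 = 8 completes the 9 across.

1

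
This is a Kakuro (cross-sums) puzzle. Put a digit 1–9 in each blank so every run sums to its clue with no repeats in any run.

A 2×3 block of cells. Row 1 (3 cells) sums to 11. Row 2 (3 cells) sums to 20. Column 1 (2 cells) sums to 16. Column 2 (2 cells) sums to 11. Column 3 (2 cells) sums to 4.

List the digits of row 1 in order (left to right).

7 3 1

16 in 2 cells must be {7,9}; 4 in 2 cells must be {1,3}.
The 11 across and the 16 down share only 7, so (1,1) = 7.
Given what's placed, (1,2) must be 3 to fit the 11 across and 11 down.
(1,3) = 11 − 10 = 1 completes the 11 across.
(2,1) = 16 − 7 = 9 completes the 16 down.
(2,2) = 11 − 3 = 8 completes the 11 down.
(2,3) = 20 − 17 = 3 completes the 20 across.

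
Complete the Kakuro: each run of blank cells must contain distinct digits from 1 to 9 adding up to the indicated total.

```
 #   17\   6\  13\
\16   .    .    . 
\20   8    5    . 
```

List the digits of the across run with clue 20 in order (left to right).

8 5 7

17 in 2 cells must be {8,9}.
R1C1 = 17 − 8 = 9 completes the 17 down.
R1C2 = 6 − 5 = 1 completes the 6 down.
R1C3 = 16 − 10 = 6 completes the 16 across.
R2C3 = 20 − 13 = 7 completes the 20 across.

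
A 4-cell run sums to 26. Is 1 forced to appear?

No

Counterexample: {2,7,8,9} sums to 26 without using 1.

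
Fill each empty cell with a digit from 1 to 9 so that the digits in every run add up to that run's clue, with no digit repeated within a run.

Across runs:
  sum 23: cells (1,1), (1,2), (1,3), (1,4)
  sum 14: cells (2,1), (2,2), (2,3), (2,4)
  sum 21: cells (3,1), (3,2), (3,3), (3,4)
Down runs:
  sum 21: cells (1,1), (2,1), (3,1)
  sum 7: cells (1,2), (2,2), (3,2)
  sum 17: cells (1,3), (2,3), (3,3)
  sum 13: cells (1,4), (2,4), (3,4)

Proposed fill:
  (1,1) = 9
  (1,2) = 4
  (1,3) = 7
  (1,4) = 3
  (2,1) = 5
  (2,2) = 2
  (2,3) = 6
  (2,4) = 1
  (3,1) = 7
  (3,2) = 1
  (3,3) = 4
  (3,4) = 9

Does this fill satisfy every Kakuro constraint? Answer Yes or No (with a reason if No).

Yes

Across: 9+4+7+3=23; 5+2+6+1=14; 7+1+4+9=21. Down: 9+5+7=21; 4+2+1=7; 7+6+4=17; 3+1+9=13. No digit repeats within any run.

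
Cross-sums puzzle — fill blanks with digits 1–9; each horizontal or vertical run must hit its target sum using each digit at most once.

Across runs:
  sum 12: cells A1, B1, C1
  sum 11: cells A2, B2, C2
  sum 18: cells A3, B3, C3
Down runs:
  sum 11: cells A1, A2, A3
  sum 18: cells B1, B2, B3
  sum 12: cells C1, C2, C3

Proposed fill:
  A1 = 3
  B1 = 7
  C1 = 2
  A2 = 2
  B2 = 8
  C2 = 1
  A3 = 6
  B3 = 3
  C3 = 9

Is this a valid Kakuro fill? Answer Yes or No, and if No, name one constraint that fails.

Across: 3+7+2=12; 2+8+1=11; 6+3+9=18. Down: 3+2+6=11; 7+8+3=18; 2+1+9=12. No digit repeats within any run.

Yes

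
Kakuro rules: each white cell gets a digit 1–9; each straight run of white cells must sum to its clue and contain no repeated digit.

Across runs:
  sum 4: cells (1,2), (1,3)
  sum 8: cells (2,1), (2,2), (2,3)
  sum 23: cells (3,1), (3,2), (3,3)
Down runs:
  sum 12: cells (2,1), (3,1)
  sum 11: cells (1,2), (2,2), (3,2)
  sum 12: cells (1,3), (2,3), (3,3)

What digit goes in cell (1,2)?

1

4 in 2 cells must be {1,3}; 23 in 3 cells must be {6,8,9}.
Nothing is forced directly, so branch on (1,2), whose candidates are 1 or 3. If (1,2) = 3: that forces (1,3) = 1, (3,2) = 6, (2,2) = 2, (2,3) = 5, after which (3,3) would have to be in {8,9} for the 23 across but in {6} for the 12 down — contradiction. So (1,2) = 1.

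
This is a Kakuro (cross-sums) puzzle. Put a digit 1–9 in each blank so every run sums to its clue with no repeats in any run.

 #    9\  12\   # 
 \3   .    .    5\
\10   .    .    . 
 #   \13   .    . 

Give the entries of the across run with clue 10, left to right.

7, 2, 1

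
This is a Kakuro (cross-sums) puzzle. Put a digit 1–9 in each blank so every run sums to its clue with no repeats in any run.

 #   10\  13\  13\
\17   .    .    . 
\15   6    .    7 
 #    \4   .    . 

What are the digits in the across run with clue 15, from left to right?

6, 2, 7

4 in 2 cells must be {1,3}.
R1C1 = 10 − 6 = 4 completes the 10 down.
R1C3 = 5: the only remaining digit allowed by both the 17 across and the 13 down.
R2C2 = 15 − 13 = 2 completes the 15 across.
Given what's placed, R3C2 must be 3 to fit the 4 across and 13 down.
R3C3 = 4 − 3 = 1 completes the 4 across.
R1C2 = 17 − 9 = 8 completes the 17 across.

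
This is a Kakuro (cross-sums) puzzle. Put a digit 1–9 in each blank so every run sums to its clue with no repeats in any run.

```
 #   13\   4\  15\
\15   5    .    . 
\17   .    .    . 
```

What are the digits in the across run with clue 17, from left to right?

8 3 6

4 in 2 cells must be {1,3}.
R2C1 = 13 − 5 = 8 completes the 13 down.
Given what's placed, R2C2 must be 3 to fit the 17 across and 4 down.
R2C3 = 17 − 11 = 6 completes the 17 across.
R1C2 = 4 − 3 = 1 completes the 4 down.
R1C3 = 15 − 6 = 9 completes the 15 across.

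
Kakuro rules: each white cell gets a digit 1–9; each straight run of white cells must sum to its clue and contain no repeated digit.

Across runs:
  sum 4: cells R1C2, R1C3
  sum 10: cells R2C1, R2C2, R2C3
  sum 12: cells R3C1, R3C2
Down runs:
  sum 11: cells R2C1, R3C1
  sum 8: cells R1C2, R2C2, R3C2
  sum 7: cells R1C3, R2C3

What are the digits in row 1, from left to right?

3 1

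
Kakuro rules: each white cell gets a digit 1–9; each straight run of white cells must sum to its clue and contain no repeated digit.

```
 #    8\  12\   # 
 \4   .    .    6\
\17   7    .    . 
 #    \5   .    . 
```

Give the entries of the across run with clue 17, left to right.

7, 8, 2

4 in 2 cells must be {1,3}.
R1C1 = 8 − 7 = 1 completes the 8 down.
R1C2 = 4 − 1 = 3 completes the 4 across.
Nothing is forced directly, so branch on R2C3, whose candidates are 1 or 2 or 4. If R2C3 = 1: then R2C2 would have to be in {9} for the 17 across but in {1,2,4,5,7,8} for the 12 down — contradiction. If R2C3 = 4: then R2C2 would have to be in {6} for the 17 across but in {1,2,4,5,7,8} for the 12 down — contradiction. So R2C3 = 2.
R2C2 = 17 − 9 = 8 completes the 17 across.
R3C2 = 12 − 11 = 1 completes the 12 down.
R3C3 = 5 − 1 = 4 completes the 5 across.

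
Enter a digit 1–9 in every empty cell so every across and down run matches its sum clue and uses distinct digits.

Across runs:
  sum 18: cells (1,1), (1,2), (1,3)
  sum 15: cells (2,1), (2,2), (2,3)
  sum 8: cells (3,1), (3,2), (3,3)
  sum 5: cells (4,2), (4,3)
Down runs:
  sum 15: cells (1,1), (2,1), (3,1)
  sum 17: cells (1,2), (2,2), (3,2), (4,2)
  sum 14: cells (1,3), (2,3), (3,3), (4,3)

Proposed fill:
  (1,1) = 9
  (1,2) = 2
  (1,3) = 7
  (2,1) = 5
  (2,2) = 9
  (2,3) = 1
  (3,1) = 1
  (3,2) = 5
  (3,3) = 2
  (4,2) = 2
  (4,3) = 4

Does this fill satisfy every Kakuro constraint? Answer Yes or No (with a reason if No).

No — the across run (4,2)–(4,3) sums to 6, not 5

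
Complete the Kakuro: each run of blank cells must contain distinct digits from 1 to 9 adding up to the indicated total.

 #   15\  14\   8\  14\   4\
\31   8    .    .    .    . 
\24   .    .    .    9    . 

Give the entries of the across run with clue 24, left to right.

7, 5, 2, 9, 1

4 in 2 cells must be {1,3}.
R1C4 = 14 − 9 = 5 completes the 14 down.
R1C5 = 3: the only remaining digit allowed by both the 31 across and the 4 down.
R2C1 = 15 − 8 = 7 completes the 15 down.
R2C2 = 5: the only remaining digit allowed by both the 24 across and the 14 down.
R2C5 = 4 − 3 = 1 completes the 4 down.
R1C2 = 14 − 5 = 9 completes the 14 down.
R1C3 = 31 − 25 = 6 completes the 31 across.
R2C3 = 24 − 22 = 2 completes the 24 across.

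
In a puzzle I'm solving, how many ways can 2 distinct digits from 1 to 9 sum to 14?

2

2 distinct digits from 1–9 sum between 3 and 17.
Enumerating: {5,9}, {6,8}.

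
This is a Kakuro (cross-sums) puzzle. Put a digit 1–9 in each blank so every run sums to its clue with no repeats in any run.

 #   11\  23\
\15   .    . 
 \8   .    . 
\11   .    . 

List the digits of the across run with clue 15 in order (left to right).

23 in 3 cells must be {6,8,9}.
The 8 across and the 23 down share only 6, so R2C2 = 6.
R2C1 = 8 − 6 = 2 completes the 8 across.
Nothing is forced directly, so branch on R1C1, whose candidates are 6 or 8. If R1C1 = 8: then R1C2 would have to be in {7} for the 15 across but in {8,9} for the 23 down — contradiction. So R1C1 = 6.
R1C2 = 15 − 6 = 9 completes the 15 across.
R3C1 = 11 − 8 = 3 completes the 11 down.
R3C2 = 11 − 3 = 8 completes the 11 across.

6 9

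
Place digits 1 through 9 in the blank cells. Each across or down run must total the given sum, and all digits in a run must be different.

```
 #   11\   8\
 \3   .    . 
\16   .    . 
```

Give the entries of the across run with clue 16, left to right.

9 7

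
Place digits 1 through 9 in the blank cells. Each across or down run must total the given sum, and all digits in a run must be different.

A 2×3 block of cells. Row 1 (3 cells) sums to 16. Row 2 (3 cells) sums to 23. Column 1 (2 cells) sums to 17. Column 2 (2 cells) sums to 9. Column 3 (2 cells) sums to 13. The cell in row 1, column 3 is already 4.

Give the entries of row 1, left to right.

9, 3, 4

23 in 3 cells must be {6,8,9}; 17 in 2 cells must be {8,9}.
(1,1) = 9: the only remaining digit allowed by both the 16 across and the 17 down.
(1,2) = 16 − 13 = 3 completes the 16 across.
(2,1) = 17 − 9 = 8 completes the 17 down.
(2,2) = 9 − 3 = 6 completes the 9 down.
(2,3) = 23 − 14 = 9 completes the 23 across.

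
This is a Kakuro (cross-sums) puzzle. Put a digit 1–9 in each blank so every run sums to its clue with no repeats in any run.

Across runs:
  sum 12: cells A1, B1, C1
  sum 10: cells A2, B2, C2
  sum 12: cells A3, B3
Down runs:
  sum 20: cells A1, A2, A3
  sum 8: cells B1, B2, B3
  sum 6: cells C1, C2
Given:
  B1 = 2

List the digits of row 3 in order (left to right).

7, 5

B3 = 5: the only remaining digit allowed by both the 12 across and the 8 down.
B2 = 8 − 7 = 1 completes the 8 down.
A3 = 12 − 5 = 7 completes the 12 across.
No cell is forced outright now. A1 can only be 4 or 9 (the digits allowed by both its 12 across and its 20 down). If A1 = 4: then C1 would have to be in {6} for the 12 across but in {1,2,4,5} for the 6 down — contradiction. So A1 = 9.
C1 = 12 − 11 = 1 completes the 12 across.
A2 = 20 − 16 = 4 completes the 20 down.
C2 = 10 − 5 = 5 completes the 10 across.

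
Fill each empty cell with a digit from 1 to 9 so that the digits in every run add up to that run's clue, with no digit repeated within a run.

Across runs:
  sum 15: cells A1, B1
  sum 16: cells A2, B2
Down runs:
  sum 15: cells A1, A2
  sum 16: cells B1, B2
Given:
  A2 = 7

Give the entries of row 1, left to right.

8, 7

16 in 2 cells must be {7,9}.
A1 = 15 − 7 = 8 completes the 15 down.
B1 = 15 − 8 = 7 completes the 15 across.
B2 = 16 − 7 = 9 completes the 16 across.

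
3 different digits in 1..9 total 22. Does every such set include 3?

No

Counterexample: {5,8,9} sums to 22 without using 3.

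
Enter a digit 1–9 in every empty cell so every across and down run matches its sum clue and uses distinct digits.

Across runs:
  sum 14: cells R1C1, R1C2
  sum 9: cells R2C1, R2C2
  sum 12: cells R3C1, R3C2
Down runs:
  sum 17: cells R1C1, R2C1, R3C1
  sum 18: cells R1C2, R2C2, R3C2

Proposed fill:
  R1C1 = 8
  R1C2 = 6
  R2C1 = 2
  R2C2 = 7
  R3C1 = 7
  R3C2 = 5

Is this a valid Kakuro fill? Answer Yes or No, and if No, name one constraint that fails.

Yes

Across: 8+6=14; 2+7=9; 7+5=12. Down: 8+2+7=17; 6+7+5=18. No digit repeats within any run.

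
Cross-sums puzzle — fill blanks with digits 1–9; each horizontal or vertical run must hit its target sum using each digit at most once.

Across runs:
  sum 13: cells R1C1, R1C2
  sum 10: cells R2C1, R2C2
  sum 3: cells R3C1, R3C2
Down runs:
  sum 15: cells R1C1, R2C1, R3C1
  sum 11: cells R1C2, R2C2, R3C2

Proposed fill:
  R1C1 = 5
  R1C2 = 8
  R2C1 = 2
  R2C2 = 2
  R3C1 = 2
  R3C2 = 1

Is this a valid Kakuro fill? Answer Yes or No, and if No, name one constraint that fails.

No — the down run R1C1–R3C1 sums to 9, not 15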